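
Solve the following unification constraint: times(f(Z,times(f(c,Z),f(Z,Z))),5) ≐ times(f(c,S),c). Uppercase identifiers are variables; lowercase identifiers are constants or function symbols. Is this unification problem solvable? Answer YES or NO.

Decompose times/2: f(Z,times(f(c,Z),f(Z,Z))) ≐ f(c,S),  5 ≐ c.
Decompose f/2: Z ≐ c,  times(f(c,Z),f(Z,Z)) ≐ S.
Bind Z := c; substituting into the one remaining equation that mentions Z gives: times(f(c,c),f(c,c)) ≐ S.
Bind S := times(f(c,c),f(c,c)); no other remaining equation mentions S.
Clash: constants 5 and c differ; no unifier exists.

NO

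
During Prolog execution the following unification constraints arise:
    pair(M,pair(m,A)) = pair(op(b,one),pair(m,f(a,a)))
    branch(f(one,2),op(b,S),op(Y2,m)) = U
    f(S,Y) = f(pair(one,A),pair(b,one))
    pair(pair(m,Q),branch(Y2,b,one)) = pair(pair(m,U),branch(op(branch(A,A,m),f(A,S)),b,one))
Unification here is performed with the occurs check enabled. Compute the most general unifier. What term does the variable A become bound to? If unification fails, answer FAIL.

f(a,a)

Decompose pair/2: M = op(b,one),  pair(m,A) = pair(m,f(a,a)).
Bind M := op(b,one); no other remaining equation mentions M.
Decompose pair/2: m = m,  A = f(a,a).
Delete trivial equation m = m.
Bind A := f(a,a); substituting into the 2 remaining equations that mention A gives: f(S,Y) = f(pair(one,f(a,a)),pair(b,one)),  pair(pair(m,Q),branch(Y2,b,one)) = pair(pair(m,U),branch(op(branch(f(a,a),f(a,a),m),f(f(a,a),S)),b,one)).
Bind U := branch(f(one,2),op(b,S),op(Y2,m)); substituting into the one remaining equation that mentions U gives: pair(pair(m,Q),branch(Y2,b,one)) = pair(pair(m,branch(f(one,2),op(b,S),op(Y2,m))),branch(op(branch(f(a,a),f(a,a),m),f(f(a,a),S)),b,one)).
Decompose f/2: S = pair(one,f(a,a)),  Y = pair(b,one).
Bind S := pair(one,f(a,a)); substituting into the one remaining equation that mentions S gives: pair(pair(m,Q),branch(Y2,b,one)) = pair(pair(m,branch(f(one,2),op(b,pair(one,f(a,a))),op(Y2,m))),branch(op(branch(f(a,a),f(a,a),m),f(f(a,a),pair(one,f(a,a)))),b,one)). Substituting into the earlier binding gives U := branch(f(one,2),op(b,pair(one,f(a,a))),op(Y2,m)).
Bind Y := pair(b,one); no other remaining equation mentions Y.
Decompose pair/2: pair(m,Q) = pair(m,branch(f(one,2),op(b,pair(one,f(a,a))),op(Y2,m))),  branch(Y2,b,one) = branch(op(branch(f(a,a),f(a,a),m),f(f(a,a),pair(one,f(a,a)))),b,one).
Decompose pair/2: m = m,  Q = branch(f(one,2),op(b,pair(one,f(a,a))),op(Y2,m)).
Delete trivial equation m = m.
Bind Q := branch(f(one,2),op(b,pair(one,f(a,a))),op(Y2,m)); no other remaining equation mentions Q.
Decompose branch/3: Y2 = op(branch(f(a,a),f(a,a),m),f(f(a,a),pair(one,f(a,a)))),  b = b,  one = one.
Bind Y2 := op(branch(f(a,a),f(a,a),m),f(f(a,a),pair(one,f(a,a)))); no other remaining equation mentions Y2. Substituting into the earlier bindings gives U := branch(f(one,2),op(b,pair(one,f(a,a))),op(op(branch(f(a,a),f(a,a),m),f(f(a,a),pair(one,f(a,a)))),m)), Q := branch(f(one,2),op(b,pair(one,f(a,a))),op(op(branch(f(a,a),f(a,a),m),f(f(a,a),pair(one,f(a,a)))),m)).
Delete trivial equation b = b.
Delete trivial equation one = one.
MGU = { M ↦ op(b,one), A ↦ f(a,a), U ↦ branch(f(one,2),op(b,pair(one,f(a,a))),op(op(branch(f(a,a),f(a,a),m),f(f(a,a),pair(one,f(a,a)))),m)), S ↦ pair(one,f(a,a)), Y ↦ pair(b,one), Q ↦ branch(f(one,2),op(b,pair(one,f(a,a))),op(op(branch(f(a,a),f(a,a),m),f(f(a,a),pair(one,f(a,a)))),m)), Y2 ↦ op(branch(f(a,a),f(a,a),m),f(f(a,a),pair(one,f(a,a)))) }, so A ↦ f(a,a).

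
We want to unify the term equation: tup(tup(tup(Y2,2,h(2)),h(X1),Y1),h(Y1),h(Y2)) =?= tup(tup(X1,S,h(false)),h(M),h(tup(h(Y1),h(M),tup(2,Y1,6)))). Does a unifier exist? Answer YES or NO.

YES

Decompose tup/3: tup(tup(Y2,2,h(2)),h(X1),Y1) =?= tup(X1,S,h(false)),  h(Y1) =?= h(M),  h(Y2) =?= h(tup(h(Y1),h(M),tup(2,Y1,6))).
Decompose tup/3: tup(Y2,2,h(2)) =?= X1,  h(X1) =?= S,  Y1 =?= h(false).
Bind X1 := tup(Y2,2,h(2)); substituting into the one remaining equation that mentions X1 gives: h(tup(Y2,2,h(2))) =?= S.
Bind S := h(tup(Y2,2,h(2))); no other remaining equation mentions S.
Bind Y1 := h(false); substituting into the remaining equations gives: h(h(false)) =?= h(M),  h(Y2) =?= h(tup(h(h(false)),h(M),tup(2,h(false),6))).
Decompose h/1: h(false) =?= M.
Bind M := h(false); substituting into the remaining equation gives: h(Y2) =?= h(tup(h(h(false)),h(h(false)),tup(2,h(false),6))).
Decompose h/1: Y2 =?= tup(h(h(false)),h(h(false)),tup(2,h(false),6)).
Bind Y2 := tup(h(h(false)),h(h(false)),tup(2,h(false),6)). Substituting into the earlier bindings gives X1 := tup(tup(h(h(false)),h(h(false)),tup(2,h(false),6)),2,h(2)), S := h(tup(tup(h(h(false)),h(h(false)),tup(2,h(false),6)),2,h(2))).
No equations remain and no clash or occurs-check failure arose, so a unifier exists.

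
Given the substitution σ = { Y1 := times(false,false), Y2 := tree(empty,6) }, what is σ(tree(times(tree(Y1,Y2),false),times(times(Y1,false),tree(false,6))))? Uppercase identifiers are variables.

Replace each occurrence of Y1 with times(false,false).
Replace each occurrence of Y2 with tree(empty,6).
Result: tree(times(tree(times(false,false),tree(empty,6)),false),times(times(times(false,false),false),tree(false,6))).

tree(times(tree(times(false,false),tree(empty,6)),false),times(times(times(false,false),false),tree(false,6)))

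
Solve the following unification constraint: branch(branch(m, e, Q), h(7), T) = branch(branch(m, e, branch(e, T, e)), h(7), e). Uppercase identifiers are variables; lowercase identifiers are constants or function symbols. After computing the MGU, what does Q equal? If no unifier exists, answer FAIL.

branch(e, e, e)

Decompose branch/3: branch(m, e, Q) = branch(m, e, branch(e, T, e)),  h(7) = h(7),  T = e.
Decompose branch/3: m = m,  e = e,  Q = branch(e, T, e).
Delete trivial equation m = m.
Delete trivial equation e = e.
Bind Q := branch(e, T, e); no other remaining equation mentions Q.
Delete trivial equation h(7) = h(7).
Bind T := e. Substituting into the earlier binding gives Q := branch(e, e, e).
MGU = { Q ↦ branch(e, e, e), T ↦ e }, so Q ↦ branch(e, e, e).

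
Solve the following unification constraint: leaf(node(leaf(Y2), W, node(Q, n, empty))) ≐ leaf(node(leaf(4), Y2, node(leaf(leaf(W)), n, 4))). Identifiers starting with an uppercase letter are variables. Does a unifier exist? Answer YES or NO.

Decompose leaf/1: node(leaf(Y2), W, node(Q, n, empty)) ≐ node(leaf(4), Y2, node(leaf(leaf(W)), n, 4)).
Decompose node/3: leaf(Y2) ≐ leaf(4),  W ≐ Y2,  node(Q, n, empty) ≐ node(leaf(leaf(W)), n, 4).
Decompose leaf/1: Y2 ≐ 4.
Bind Y2 := 4; substituting into the one remaining equation that mentions Y2 gives: W ≐ 4.
Bind W := 4; substituting into the remaining equation gives: node(Q, n, empty) ≐ node(leaf(leaf(4)), n, 4).
Decompose node/3: Q ≐ leaf(leaf(4)),  n ≐ n,  empty ≐ 4.
Bind Q := leaf(leaf(4)); no other remaining equation mentions Q.
Delete trivial equation n ≐ n.
Clash: constants empty and 4 differ; no unifier exists.

NO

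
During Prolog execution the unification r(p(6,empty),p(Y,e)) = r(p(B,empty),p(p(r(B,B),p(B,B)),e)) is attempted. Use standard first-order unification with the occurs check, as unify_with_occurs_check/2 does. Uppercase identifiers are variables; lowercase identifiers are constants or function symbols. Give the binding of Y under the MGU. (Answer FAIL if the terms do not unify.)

p(r(6,6),p(6,6))

Decompose r/2: p(6,empty) = p(B,empty),  p(Y,e) = p(p(r(B,B),p(B,B)),e).
Decompose p/2: 6 = B,  empty = empty.
Bind B := 6; substituting into the one remaining equation that mentions B gives: p(Y,e) = p(p(r(6,6),p(6,6)),e).
Delete trivial equation empty = empty.
Decompose p/2: Y = p(r(6,6),p(6,6)),  e = e.
Bind Y := p(r(6,6),p(6,6)); no other remaining equation mentions Y.
Delete trivial equation e = e.
MGU = { B ↦ 6, Y ↦ p(r(6,6),p(6,6)) }, so Y ↦ p(r(6,6),p(6,6)).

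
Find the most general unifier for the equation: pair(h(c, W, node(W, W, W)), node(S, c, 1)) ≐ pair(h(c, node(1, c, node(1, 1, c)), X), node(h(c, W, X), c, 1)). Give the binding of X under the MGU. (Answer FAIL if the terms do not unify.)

node(node(1, c, node(1, 1, c)), node(1, c, node(1, 1, c)), node(1, c, node(1, 1, c)))

Decompose pair/2: h(c, W, node(W, W, W)) ≐ h(c, node(1, c, node(1, 1, c)), X),  node(S, c, 1) ≐ node(h(c, W, X), c, 1).
Decompose h/3: c ≐ c,  W ≐ node(1, c, node(1, 1, c)),  node(W, W, W) ≐ X.
Delete trivial equation c ≐ c.
Bind W := node(1, c, node(1, 1, c)); substituting into the remaining equations gives: node(node(1, c, node(1, 1, c)), node(1, c, node(1, 1, c)), node(1, c, node(1, 1, c))) ≐ X,  node(S, c, 1) ≐ node(h(c, node(1, c, node(1, 1, c)), X), c, 1).
Bind X := node(node(1, c, node(1, 1, c)), node(1, c, node(1, 1, c)), node(1, c, node(1, 1, c))); substituting into the remaining equation gives: node(S, c, 1) ≐ node(h(c, node(1, c, node(1, 1, c)), node(node(1, c, node(1, 1, c)), node(1, c, node(1, 1, c)), node(1, c, node(1, 1, c)))), c, 1).
Decompose node/3: S ≐ h(c, node(1, c, node(1, 1, c)), node(node(1, c, node(1, 1, c)), node(1, c, node(1, 1, c)), node(1, c, node(1, 1, c)))),  c ≐ c,  1 ≐ 1.
Bind S := h(c, node(1, c, node(1, 1, c)), node(node(1, c, node(1, 1, c)), node(1, c, node(1, 1, c)), node(1, c, node(1, 1, c)))); no other remaining equation mentions S.
Delete trivial equation c ≐ c.
Delete trivial equation 1 ≐ 1.
MGU = { W := node(1, c, node(1, 1, c)), X := node(node(1, c, node(1, 1, c)), node(1, c, node(1, 1, c)), node(1, c, node(1, 1, c))), S := h(c, node(1, c, node(1, 1, c)), node(node(1, c, node(1, 1, c)), node(1, c, node(1, 1, c)), node(1, c, node(1, 1, c)))) }, so X := node(node(1, c, node(1, 1, c)), node(1, c, node(1, 1, c)), node(1, c, node(1, 1, c))).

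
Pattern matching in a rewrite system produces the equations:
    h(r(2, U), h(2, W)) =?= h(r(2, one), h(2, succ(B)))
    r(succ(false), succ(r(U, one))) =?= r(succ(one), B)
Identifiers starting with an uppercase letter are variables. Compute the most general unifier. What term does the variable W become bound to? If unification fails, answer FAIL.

Decompose h/2: r(2, U) =?= r(2, one),  h(2, W) =?= h(2, succ(B)).
Decompose r/2: 2 =?= 2,  U =?= one.
Delete trivial equation 2 =?= 2.
Bind U := one; substituting into the one remaining equation that mentions U gives: r(succ(false), succ(r(one, one))) =?= r(succ(one), B).
Decompose h/2: 2 =?= 2,  W =?= succ(B).
Delete trivial equation 2 =?= 2.
Bind W := succ(B); no other remaining equation mentions W.
Decompose r/2: succ(false) =?= succ(one),  succ(r(one, one)) =?= B.
Decompose succ/1: false =?= one.
Clash: constants false and one differ; no unifier exists.

FAIL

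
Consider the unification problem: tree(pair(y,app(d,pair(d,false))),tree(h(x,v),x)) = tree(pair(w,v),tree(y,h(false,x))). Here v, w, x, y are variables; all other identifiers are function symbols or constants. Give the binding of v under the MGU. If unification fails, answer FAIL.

FAIL

Decompose tree/2: pair(y,app(d,pair(d,false))) = pair(w,v),  tree(h(x,v),x) = tree(y,h(false,x)).
Decompose pair/2: y = w,  app(d,pair(d,false)) = v.
Bind y := w; substituting into the one remaining equation that mentions y gives: tree(h(x,v),x) = tree(w,h(false,x)).
Bind v := app(d,pair(d,false)); substituting into the remaining equation gives: tree(h(x,app(d,pair(d,false))),x) = tree(w,h(false,x)).
Decompose tree/2: h(x,app(d,pair(d,false))) = w,  x = h(false,x).
Bind w := h(x,app(d,pair(d,false))); no other remaining equation mentions w. Substituting into the earlier binding gives y := h(x,app(d,pair(d,false))).
Occurs check fails: x occurs in h(false,x); the equation x = h(false,x) has no finite solution.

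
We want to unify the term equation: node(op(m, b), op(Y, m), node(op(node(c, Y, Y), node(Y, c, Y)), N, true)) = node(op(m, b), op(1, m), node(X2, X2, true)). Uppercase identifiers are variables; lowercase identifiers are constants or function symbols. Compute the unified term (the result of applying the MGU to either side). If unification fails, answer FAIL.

Decompose node/3: op(m, b) = op(m, b),  op(Y, m) = op(1, m),  node(op(node(c, Y, Y), node(Y, c, Y)), N, true) = node(X2, X2, true).
Delete trivial equation op(m, b) = op(m, b).
Decompose op/2: Y = 1,  m = m.
Bind Y := 1; substituting into the one remaining equation that mentions Y gives: node(op(node(c, 1, 1), node(1, c, 1)), N, true) = node(X2, X2, true).
Delete trivial equation m = m.
Decompose node/3: op(node(c, 1, 1), node(1, c, 1)) = X2,  N = X2,  true = true.
Bind X2 := op(node(c, 1, 1), node(1, c, 1)); substituting into the one remaining equation that mentions X2 gives: N = op(node(c, 1, 1), node(1, c, 1)).
Bind N := op(node(c, 1, 1), node(1, c, 1)); no other remaining equation mentions N.
Delete trivial equation true = true.
Applying the MGU to either side gives node(op(m, b), op(1, m), node(op(node(c, 1, 1), node(1, c, 1)), op(node(c, 1, 1), node(1, c, 1)), true)).

node(op(m, b), op(1, m), node(op(node(c, 1, 1), node(1, c, 1)), op(node(c, 1, 1), node(1, c, 1)), true))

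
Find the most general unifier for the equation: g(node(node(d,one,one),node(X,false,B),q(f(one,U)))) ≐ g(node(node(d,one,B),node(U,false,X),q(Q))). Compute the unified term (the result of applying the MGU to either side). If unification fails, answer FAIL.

Decompose g/1: node(node(d,one,one),node(X,false,B),q(f(one,U))) ≐ node(node(d,one,B),node(U,false,X),q(Q)).
Decompose node/3: node(d,one,one) ≐ node(d,one,B),  node(X,false,B) ≐ node(U,false,X),  q(f(one,U)) ≐ q(Q).
Decompose node/3: d ≐ d,  one ≐ one,  one ≐ B.
Delete trivial equation d ≐ d.
Delete trivial equation one ≐ one.
Bind B := one; substituting into the one remaining equation that mentions B gives: node(X,false,one) ≐ node(U,false,X).
Decompose node/3: X ≐ U,  false ≐ false,  one ≐ X.
Bind X := U; substituting into the one remaining equation that mentions X gives: one ≐ U.
Delete trivial equation false ≐ false.
Bind U := one; substituting into the remaining equation gives: q(f(one,one)) ≐ q(Q). Substituting into the earlier binding gives X := one.
Decompose q/1: f(one,one) ≐ Q.
Bind Q := f(one,one).
Applying the MGU to either side gives g(node(node(d,one,one),node(one,false,one),q(f(one,one)))).

g(node(node(d,one,one),node(one,false,one),q(f(one,one))))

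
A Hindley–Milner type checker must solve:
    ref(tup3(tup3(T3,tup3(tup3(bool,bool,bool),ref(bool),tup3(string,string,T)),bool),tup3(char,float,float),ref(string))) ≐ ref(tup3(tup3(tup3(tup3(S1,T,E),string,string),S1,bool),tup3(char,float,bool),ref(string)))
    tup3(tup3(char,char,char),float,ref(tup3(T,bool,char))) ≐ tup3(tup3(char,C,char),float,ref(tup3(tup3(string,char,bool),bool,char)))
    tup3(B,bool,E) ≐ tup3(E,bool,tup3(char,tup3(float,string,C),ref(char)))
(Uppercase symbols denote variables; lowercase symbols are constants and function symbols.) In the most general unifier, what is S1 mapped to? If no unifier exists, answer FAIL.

Decompose ref/1: tup3(tup3(T3,tup3(tup3(bool,bool,bool),ref(bool),tup3(string,string,T)),bool),tup3(char,float,float),ref(string)) ≐ tup3(tup3(tup3(tup3(S1,T,E),string,string),S1,bool),tup3(char,float,bool),ref(string)).
Decompose tup3/3: tup3(T3,tup3(tup3(bool,bool,bool),ref(bool),tup3(string,string,T)),bool) ≐ tup3(tup3(tup3(S1,T,E),string,string),S1,bool),  tup3(char,float,float) ≐ tup3(char,float,bool),  ref(string) ≐ ref(string).
Decompose tup3/3: T3 ≐ tup3(tup3(S1,T,E),string,string),  tup3(tup3(bool,bool,bool),ref(bool),tup3(string,string,T)) ≐ S1,  bool ≐ bool.
Bind T3 := tup3(tup3(S1,T,E),string,string); no other remaining equation mentions T3.
Bind S1 := tup3(tup3(bool,bool,bool),ref(bool),tup3(string,string,T)); no other remaining equation mentions S1. Substituting into the earlier binding gives T3 := tup3(tup3(tup3(tup3(bool,bool,bool),ref(bool),tup3(string,string,T)),T,E),string,string).
Delete trivial equation bool ≐ bool.
Decompose tup3/3: char ≐ char,  float ≐ float,  float ≐ bool.
Delete trivial equation char ≐ char.
Delete trivial equation float ≐ float.
Clash: constants float and bool differ; no unifier exists.

FAIL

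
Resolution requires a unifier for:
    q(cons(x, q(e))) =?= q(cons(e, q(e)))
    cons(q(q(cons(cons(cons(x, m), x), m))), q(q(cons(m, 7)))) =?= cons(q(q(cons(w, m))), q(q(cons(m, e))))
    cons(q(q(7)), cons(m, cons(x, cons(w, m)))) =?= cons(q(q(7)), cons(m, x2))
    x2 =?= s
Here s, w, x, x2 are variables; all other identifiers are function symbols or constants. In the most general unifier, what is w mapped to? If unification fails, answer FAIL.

Decompose q/1: cons(x, q(e)) =?= cons(e, q(e)).
Decompose cons/2: x =?= e,  q(e) =?= q(e).
Bind x := e; substituting into the 2 remaining equations that mention x gives: cons(q(q(cons(cons(cons(e, m), e), m))), q(q(cons(m, 7)))) =?= cons(q(q(cons(w, m))), q(q(cons(m, e)))),  cons(q(q(7)), cons(m, cons(e, cons(w, m)))) =?= cons(q(q(7)), cons(m, x2)).
Delete trivial equation q(e) =?= q(e).
Decompose cons/2: q(q(cons(cons(cons(e, m), e), m))) =?= q(q(cons(w, m))),  q(q(cons(m, 7))) =?= q(q(cons(m, e))).
Decompose q/1: q(cons(cons(cons(e, m), e), m)) =?= q(cons(w, m)).
Decompose q/1: cons(cons(cons(e, m), e), m) =?= cons(w, m).
Decompose cons/2: cons(cons(e, m), e) =?= w,  m =?= m.
Bind w := cons(cons(e, m), e); substituting into the one remaining equation that mentions w gives: cons(q(q(7)), cons(m, cons(e, cons(cons(cons(e, m), e), m)))) =?= cons(q(q(7)), cons(m, x2)).
Delete trivial equation m =?= m.
Decompose q/1: q(cons(m, 7)) =?= q(cons(m, e)).
Decompose q/1: cons(m, 7) =?= cons(m, e).
Decompose cons/2: m =?= m,  7 =?= e.
Delete trivial equation m =?= m.
Clash: constants 7 and e differ; no unifier exists.

FAIL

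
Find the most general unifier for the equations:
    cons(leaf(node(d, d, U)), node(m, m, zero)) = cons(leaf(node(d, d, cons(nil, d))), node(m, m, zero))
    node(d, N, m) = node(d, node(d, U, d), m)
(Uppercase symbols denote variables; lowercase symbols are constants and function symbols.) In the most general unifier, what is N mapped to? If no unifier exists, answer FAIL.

node(d, cons(nil, d), d)

Decompose cons/2: leaf(node(d, d, U)) = leaf(node(d, d, cons(nil, d))),  node(m, m, zero) = node(m, m, zero).
Decompose leaf/1: node(d, d, U) = node(d, d, cons(nil, d)).
Decompose node/3: d = d,  d = d,  U = cons(nil, d).
Delete trivial equation d = d.
Delete trivial equation d = d.
Bind U := cons(nil, d); substituting into the one remaining equation that mentions U gives: node(d, N, m) = node(d, node(d, cons(nil, d), d), m).
Delete trivial equation node(m, m, zero) = node(m, m, zero).
Decompose node/3: d = d,  N = node(d, cons(nil, d), d),  m = m.
Delete trivial equation d = d.
Bind N := node(d, cons(nil, d), d); no other remaining equation mentions N.
Delete trivial equation m = m.
MGU = { U -> cons(nil, d), N -> node(d, cons(nil, d), d) }, so N -> node(d, cons(nil, d), d).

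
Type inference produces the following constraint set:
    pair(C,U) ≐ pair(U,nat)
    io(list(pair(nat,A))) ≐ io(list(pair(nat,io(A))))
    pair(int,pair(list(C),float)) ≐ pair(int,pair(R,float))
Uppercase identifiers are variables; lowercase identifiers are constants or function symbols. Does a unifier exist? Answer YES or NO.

NO

Decompose pair/2: C ≐ U,  U ≐ nat.
Bind C := U; substituting into the one remaining equation that mentions C gives: pair(int,pair(list(U),float)) ≐ pair(int,pair(R,float)).
Bind U := nat; substituting into the one remaining equation that mentions U gives: pair(int,pair(list(nat),float)) ≐ pair(int,pair(R,float)). Substituting into the earlier binding gives C := nat.
Decompose io/1: list(pair(nat,A)) ≐ list(pair(nat,io(A))).
Decompose list/1: pair(nat,A) ≐ pair(nat,io(A)).
Decompose pair/2: nat ≐ nat,  A ≐ io(A).
Delete trivial equation nat ≐ nat.
Occurs check fails: A occurs in io(A); the equation A ≐ io(A) has no finite solution.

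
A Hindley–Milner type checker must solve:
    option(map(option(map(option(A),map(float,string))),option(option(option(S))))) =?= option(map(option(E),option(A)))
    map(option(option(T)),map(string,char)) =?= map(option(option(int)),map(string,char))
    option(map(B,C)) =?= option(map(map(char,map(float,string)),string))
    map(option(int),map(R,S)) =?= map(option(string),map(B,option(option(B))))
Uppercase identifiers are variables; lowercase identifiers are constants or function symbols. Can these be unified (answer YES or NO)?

NO

Decompose option/1: map(option(map(option(A),map(float,string))),option(option(option(S)))) =?= map(option(E),option(A)).
Decompose map/2: option(map(option(A),map(float,string))) =?= option(E),  option(option(option(S))) =?= option(A).
Decompose option/1: map(option(A),map(float,string)) =?= E.
Bind E := map(option(A),map(float,string)); no other remaining equation mentions E.
Decompose option/1: option(option(S)) =?= A.
Bind A := option(option(S)); no other remaining equation mentions A. Substituting into the earlier binding gives E := map(option(option(option(S))),map(float,string)).
Decompose map/2: option(option(T)) =?= option(option(int)),  map(string,char) =?= map(string,char).
Decompose option/1: option(T) =?= option(int).
Decompose option/1: T =?= int.
Bind T := int; no other remaining equation mentions T.
Delete trivial equation map(string,char) =?= map(string,char).
Decompose option/1: map(B,C) =?= map(map(char,map(float,string)),string).
Decompose map/2: B =?= map(char,map(float,string)),  C =?= string.
Bind B := map(char,map(float,string)); substituting into the one remaining equation that mentions B gives: map(option(int),map(R,S)) =?= map(option(string),map(map(char,map(float,string)),option(option(map(char,map(float,string)))))).
Bind C := string; no other remaining equation mentions C.
Decompose map/2: option(int) =?= option(string),  map(R,S) =?= map(map(char,map(float,string)),option(option(map(char,map(float,string))))).
Decompose option/1: int =?= string.
Clash: constants int and string differ; no unifier exists.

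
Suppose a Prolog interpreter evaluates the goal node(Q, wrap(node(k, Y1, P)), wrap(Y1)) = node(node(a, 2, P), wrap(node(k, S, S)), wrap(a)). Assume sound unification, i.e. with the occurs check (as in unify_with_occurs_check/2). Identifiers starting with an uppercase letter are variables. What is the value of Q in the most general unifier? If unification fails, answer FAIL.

Decompose node/3: Q = node(a, 2, P),  wrap(node(k, Y1, P)) = wrap(node(k, S, S)),  wrap(Y1) = wrap(a).
Bind Q := node(a, 2, P); no other remaining equation mentions Q.
Decompose wrap/1: node(k, Y1, P) = node(k, S, S).
Decompose node/3: k = k,  Y1 = S,  P = S.
Delete trivial equation k = k.
Bind Y1 := S; substituting into the one remaining equation that mentions Y1 gives: wrap(S) = wrap(a).
Bind P := S; no other remaining equation mentions P. Substituting into the earlier binding gives Q := node(a, 2, S).
Decompose wrap/1: S = a.
Bind S := a. Substituting into the earlier bindings gives Q := node(a, 2, a), Y1 := a, P := a.
MGU = { Q = node(a, 2, a), Y1 = a, P = a, S = a }, so Q = node(a, 2, a).

node(a, 2, a)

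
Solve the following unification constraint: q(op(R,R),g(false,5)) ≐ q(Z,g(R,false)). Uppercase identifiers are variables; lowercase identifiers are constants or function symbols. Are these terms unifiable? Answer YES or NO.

NO

Decompose q/2: op(R,R) ≐ Z,  g(false,5) ≐ g(R,false).
Bind Z := op(R,R); no other remaining equation mentions Z.
Decompose g/2: false ≐ R,  5 ≐ false.
Bind R := false; no other remaining equation mentions R. Substituting into the earlier binding gives Z := op(false,false).
Clash: constants 5 and false differ; no unifier exists.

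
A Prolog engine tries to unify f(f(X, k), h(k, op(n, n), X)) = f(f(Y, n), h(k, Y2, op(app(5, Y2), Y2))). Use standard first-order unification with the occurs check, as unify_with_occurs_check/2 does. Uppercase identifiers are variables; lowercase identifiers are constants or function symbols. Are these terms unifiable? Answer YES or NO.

Decompose f/2: f(X, k) = f(Y, n),  h(k, op(n, n), X) = h(k, Y2, op(app(5, Y2), Y2)).
Decompose f/2: X = Y,  k = n.
Bind X := Y; substituting into the one remaining equation that mentions X gives: h(k, op(n, n), Y) = h(k, Y2, op(app(5, Y2), Y2)).
Clash: constants k and n differ; no unifier exists.

NO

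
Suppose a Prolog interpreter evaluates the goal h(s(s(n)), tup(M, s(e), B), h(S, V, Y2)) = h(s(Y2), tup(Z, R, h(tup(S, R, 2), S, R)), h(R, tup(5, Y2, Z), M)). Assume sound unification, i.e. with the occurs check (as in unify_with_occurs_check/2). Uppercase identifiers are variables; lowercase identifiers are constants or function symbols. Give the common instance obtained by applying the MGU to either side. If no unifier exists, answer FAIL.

Decompose h/3: s(s(n)) = s(Y2),  tup(M, s(e), B) = tup(Z, R, h(tup(S, R, 2), S, R)),  h(S, V, Y2) = h(R, tup(5, Y2, Z), M).
Decompose s/1: s(n) = Y2.
Bind Y2 := s(n); substituting into the one remaining equation that mentions Y2 gives: h(S, V, s(n)) = h(R, tup(5, s(n), Z), M).
Decompose tup/3: M = Z,  s(e) = R,  B = h(tup(S, R, 2), S, R).
Bind M := Z; substituting into the one remaining equation that mentions M gives: h(S, V, s(n)) = h(R, tup(5, s(n), Z), Z).
Bind R := s(e); substituting into the remaining equations gives: B = h(tup(S, s(e), 2), S, s(e)),  h(S, V, s(n)) = h(s(e), tup(5, s(n), Z), Z).
Bind B := h(tup(S, s(e), 2), S, s(e)); no other remaining equation mentions B.
Decompose h/3: S = s(e),  V = tup(5, s(n), Z),  s(n) = Z.
Bind S := s(e); no other remaining equation mentions S. Substituting into the earlier binding gives B := h(tup(s(e), s(e), 2), s(e), s(e)).
Bind V := tup(5, s(n), Z); no other remaining equation mentions V.
Bind Z := s(n). Substituting into the earlier bindings gives M := s(n), V := tup(5, s(n), s(n)).
Applying the MGU to either side gives h(s(s(n)), tup(s(n), s(e), h(tup(s(e), s(e), 2), s(e), s(e))), h(s(e), tup(5, s(n), s(n)), s(n))).

h(s(s(n)), tup(s(n), s(e), h(tup(s(e), s(e), 2), s(e), s(e))), h(s(e), tup(5, s(n), s(n)), s(n)))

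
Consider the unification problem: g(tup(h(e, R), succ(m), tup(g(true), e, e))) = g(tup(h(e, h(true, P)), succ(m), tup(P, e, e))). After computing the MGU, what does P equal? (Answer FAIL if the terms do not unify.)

Decompose g/1: tup(h(e, R), succ(m), tup(g(true), e, e)) = tup(h(e, h(true, P)), succ(m), tup(P, e, e)).
Decompose tup/3: h(e, R) = h(e, h(true, P)),  succ(m) = succ(m),  tup(g(true), e, e) = tup(P, e, e).
Decompose h/2: e = e,  R = h(true, P).
Delete trivial equation e = e.
Bind R := h(true, P); no other remaining equation mentions R.
Delete trivial equation succ(m) = succ(m).
Decompose tup/3: g(true) = P,  e = e,  e = e.
Bind P := g(true); no other remaining equation mentions P. Substituting into the earlier binding gives R := h(true, g(true)).
Delete trivial equation e = e.
Delete trivial equation e = e.
MGU = { R := h(true, g(true)), P := g(true) }, so P := g(true).

g(true)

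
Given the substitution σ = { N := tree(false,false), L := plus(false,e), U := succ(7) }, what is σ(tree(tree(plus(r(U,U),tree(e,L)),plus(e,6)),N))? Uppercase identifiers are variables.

tree(tree(plus(r(succ(7),succ(7)),tree(e,plus(false,e))),plus(e,6)),tree(false,false))

Replace each occurrence of N with tree(false,false).
Replace each occurrence of L with plus(false,e).
Replace each occurrence of U with succ(7).
Result: tree(tree(plus(r(succ(7),succ(7)),tree(e,plus(false,e))),plus(e,6)),tree(false,false)).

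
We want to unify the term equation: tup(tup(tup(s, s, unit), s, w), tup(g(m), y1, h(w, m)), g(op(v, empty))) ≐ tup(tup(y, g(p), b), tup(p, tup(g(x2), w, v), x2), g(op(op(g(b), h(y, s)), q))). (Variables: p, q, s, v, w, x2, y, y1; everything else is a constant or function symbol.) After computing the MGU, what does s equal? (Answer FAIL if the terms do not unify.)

Decompose tup/3: tup(tup(s, s, unit), s, w) ≐ tup(y, g(p), b),  tup(g(m), y1, h(w, m)) ≐ tup(p, tup(g(x2), w, v), x2),  g(op(v, empty)) ≐ g(op(op(g(b), h(y, s)), q)).
Decompose tup/3: tup(s, s, unit) ≐ y,  s ≐ g(p),  w ≐ b.
Bind y := tup(s, s, unit); substituting into the one remaining equation that mentions y gives: g(op(v, empty)) ≐ g(op(op(g(b), h(tup(s, s, unit), s)), q)).
Bind s := g(p); substituting into the one remaining equation that mentions s gives: g(op(v, empty)) ≐ g(op(op(g(b), h(tup(g(p), g(p), unit), g(p))), q)). Substituting into the earlier binding gives y := tup(g(p), g(p), unit).
Bind w := b; substituting into the one remaining equation that mentions w gives: tup(g(m), y1, h(b, m)) ≐ tup(p, tup(g(x2), b, v), x2).
Decompose tup/3: g(m) ≐ p,  y1 ≐ tup(g(x2), b, v),  h(b, m) ≐ x2.
Bind p := g(m); substituting into the one remaining equation that mentions p gives: g(op(v, empty)) ≐ g(op(op(g(b), h(tup(g(g(m)), g(g(m)), unit), g(g(m)))), q)). Substituting into the earlier bindings gives y := tup(g(g(m)), g(g(m)), unit), s := g(g(m)).
Bind y1 := tup(g(x2), b, v); no other remaining equation mentions y1.
Bind x2 := h(b, m); no other remaining equation mentions x2. Substituting into the earlier binding gives y1 := tup(g(h(b, m)), b, v).
Decompose g/1: op(v, empty) ≐ op(op(g(b), h(tup(g(g(m)), g(g(m)), unit), g(g(m)))), q).
Decompose op/2: v ≐ op(g(b), h(tup(g(g(m)), g(g(m)), unit), g(g(m)))),  empty ≐ q.
Bind v := op(g(b), h(tup(g(g(m)), g(g(m)), unit), g(g(m)))); no other remaining equation mentions v. Substituting into the earlier binding gives y1 := tup(g(h(b, m)), b, op(g(b), h(tup(g(g(m)), g(g(m)), unit), g(g(m))))).
Bind q := empty.
MGU = { y ↦ tup(g(g(m)), g(g(m)), unit), s ↦ g(g(m)), w ↦ b, p ↦ g(m), y1 ↦ tup(g(h(b, m)), b, op(g(b), h(tup(g(g(m)), g(g(m)), unit), g(g(m))))), x2 ↦ h(b, m), v ↦ op(g(b), h(tup(g(g(m)), g(g(m)), unit), g(g(m)))), q ↦ empty }, so s ↦ g(g(m)).

g(g(m))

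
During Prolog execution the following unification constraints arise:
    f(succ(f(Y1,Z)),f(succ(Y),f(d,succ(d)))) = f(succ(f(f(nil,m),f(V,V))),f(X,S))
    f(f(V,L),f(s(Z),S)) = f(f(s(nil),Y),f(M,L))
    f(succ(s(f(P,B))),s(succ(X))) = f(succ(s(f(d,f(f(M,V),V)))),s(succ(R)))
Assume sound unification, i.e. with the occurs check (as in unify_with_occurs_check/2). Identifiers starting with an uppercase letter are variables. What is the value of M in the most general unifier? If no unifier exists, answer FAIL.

Decompose f/2: succ(f(Y1,Z)) = succ(f(f(nil,m),f(V,V))),  f(succ(Y),f(d,succ(d))) = f(X,S).
Decompose succ/1: f(Y1,Z) = f(f(nil,m),f(V,V)).
Decompose f/2: Y1 = f(nil,m),  Z = f(V,V).
Bind Y1 := f(nil,m); no other remaining equation mentions Y1.
Bind Z := f(V,V); substituting into the one remaining equation that mentions Z gives: f(f(V,L),f(s(f(V,V)),S)) = f(f(s(nil),Y),f(M,L)).
Decompose f/2: succ(Y) = X,  f(d,succ(d)) = S.
Bind X := succ(Y); substituting into the one remaining equation that mentions X gives: f(succ(s(f(P,B))),s(succ(succ(Y)))) = f(succ(s(f(d,f(f(M,V),V)))),s(succ(R))).
Bind S := f(d,succ(d)); substituting into the one remaining equation that mentions S gives: f(f(V,L),f(s(f(V,V)),f(d,succ(d)))) = f(f(s(nil),Y),f(M,L)).
Decompose f/2: f(V,L) = f(s(nil),Y),  f(s(f(V,V)),f(d,succ(d))) = f(M,L).
Decompose f/2: V = s(nil),  L = Y.
Bind V := s(nil); substituting into the 2 remaining equations that mention V gives: f(s(f(s(nil),s(nil))),f(d,succ(d))) = f(M,L),  f(succ(s(f(P,B))),s(succ(succ(Y)))) = f(succ(s(f(d,f(f(M,s(nil)),s(nil))))),s(succ(R))). Substituting into the earlier binding gives Z := f(s(nil),s(nil)).
Bind L := Y; substituting into the one remaining equation that mentions L gives: f(s(f(s(nil),s(nil))),f(d,succ(d))) = f(M,Y).
Decompose f/2: s(f(s(nil),s(nil))) = M,  f(d,succ(d)) = Y.
Bind M := s(f(s(nil),s(nil))); substituting into the one remaining equation that mentions M gives: f(succ(s(f(P,B))),s(succ(succ(Y)))) = f(succ(s(f(d,f(f(s(f(s(nil),s(nil))),s(nil)),s(nil))))),s(succ(R))).
Bind Y := f(d,succ(d)); substituting into the remaining equation gives: f(succ(s(f(P,B))),s(succ(succ(f(d,succ(d)))))) = f(succ(s(f(d,f(f(s(f(s(nil),s(nil))),s(nil)),s(nil))))),s(succ(R))). Substituting into the earlier bindings gives X := succ(f(d,succ(d))), L := f(d,succ(d)).
Decompose f/2: succ(s(f(P,B))) = succ(s(f(d,f(f(s(f(s(nil),s(nil))),s(nil)),s(nil))))),  s(succ(succ(f(d,succ(d))))) = s(succ(R)).
Decompose succ/1: s(f(P,B)) = s(f(d,f(f(s(f(s(nil),s(nil))),s(nil)),s(nil)))).
Decompose s/1: f(P,B) = f(d,f(f(s(f(s(nil),s(nil))),s(nil)),s(nil))).
Decompose f/2: P = d,  B = f(f(s(f(s(nil),s(nil))),s(nil)),s(nil)).
Bind P := d; no other remaining equation mentions P.
Bind B := f(f(s(f(s(nil),s(nil))),s(nil)),s(nil)); no other remaining equation mentions B.
Decompose s/1: succ(succ(f(d,succ(d)))) = succ(R).
Decompose succ/1: succ(f(d,succ(d))) = R.
Bind R := succ(f(d,succ(d))).
MGU = { Y1 ↦ f(nil,m), Z ↦ f(s(nil),s(nil)), X ↦ succ(f(d,succ(d))), S ↦ f(d,succ(d)), V ↦ s(nil), L ↦ f(d,succ(d)), M ↦ s(f(s(nil),s(nil))), Y ↦ f(d,succ(d)), P ↦ d, B ↦ f(f(s(f(s(nil),s(nil))),s(nil)),s(nil)), R ↦ succ(f(d,succ(d))) }, so M ↦ s(f(s(nil),s(nil))).

s(f(s(nil),s(nil)))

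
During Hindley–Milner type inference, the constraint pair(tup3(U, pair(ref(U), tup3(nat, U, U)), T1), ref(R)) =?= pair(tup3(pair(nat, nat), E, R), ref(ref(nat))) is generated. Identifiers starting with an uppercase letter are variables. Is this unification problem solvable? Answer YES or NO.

YES

Decompose pair/2: tup3(U, pair(ref(U), tup3(nat, U, U)), T1) =?= tup3(pair(nat, nat), E, R),  ref(R) =?= ref(ref(nat)).
Decompose tup3/3: U =?= pair(nat, nat),  pair(ref(U), tup3(nat, U, U)) =?= E,  T1 =?= R.
Bind U := pair(nat, nat); substituting into the one remaining equation that mentions U gives: pair(ref(pair(nat, nat)), tup3(nat, pair(nat, nat), pair(nat, nat))) =?= E.
Bind E := pair(ref(pair(nat, nat)), tup3(nat, pair(nat, nat), pair(nat, nat))); no other remaining equation mentions E.
Bind T1 := R; no other remaining equation mentions T1.
Decompose ref/1: R =?= ref(nat).
Bind R := ref(nat). Substituting into the earlier binding gives T1 := ref(nat).
No equations remain and no clash or occurs-check failure arose, so a unifier exists.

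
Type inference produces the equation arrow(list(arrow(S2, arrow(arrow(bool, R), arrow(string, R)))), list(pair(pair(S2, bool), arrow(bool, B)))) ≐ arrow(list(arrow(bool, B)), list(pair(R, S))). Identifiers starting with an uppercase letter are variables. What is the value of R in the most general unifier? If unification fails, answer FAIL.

pair(bool, bool)

Decompose arrow/2: list(arrow(S2, arrow(arrow(bool, R), arrow(string, R)))) ≐ list(arrow(bool, B)),  list(pair(pair(S2, bool), arrow(bool, B))) ≐ list(pair(R, S)).
Decompose list/1: arrow(S2, arrow(arrow(bool, R), arrow(string, R))) ≐ arrow(bool, B).
Decompose arrow/2: S2 ≐ bool,  arrow(arrow(bool, R), arrow(string, R)) ≐ B.
Bind S2 := bool; substituting into the one remaining equation that mentions S2 gives: list(pair(pair(bool, bool), arrow(bool, B))) ≐ list(pair(R, S)).
Bind B := arrow(arrow(bool, R), arrow(string, R)); substituting into the remaining equation gives: list(pair(pair(bool, bool), arrow(bool, arrow(arrow(bool, R), arrow(string, R))))) ≐ list(pair(R, S)).
Decompose list/1: pair(pair(bool, bool), arrow(bool, arrow(arrow(bool, R), arrow(string, R)))) ≐ pair(R, S).
Decompose pair/2: pair(bool, bool) ≐ R,  arrow(bool, arrow(arrow(bool, R), arrow(string, R))) ≐ S.
Bind R := pair(bool, bool); substituting into the remaining equation gives: arrow(bool, arrow(arrow(bool, pair(bool, bool)), arrow(string, pair(bool, bool)))) ≐ S. Substituting into the earlier binding gives B := arrow(arrow(bool, pair(bool, bool)), arrow(string, pair(bool, bool))).
Bind S := arrow(bool, arrow(arrow(bool, pair(bool, bool)), arrow(string, pair(bool, bool)))).
MGU = { S2 ↦ bool, B ↦ arrow(arrow(bool, pair(bool, bool)), arrow(string, pair(bool, bool))), R ↦ pair(bool, bool), S ↦ arrow(bool, arrow(arrow(bool, pair(bool, bool)), arrow(string, pair(bool, bool)))) }, so R ↦ pair(bool, bool).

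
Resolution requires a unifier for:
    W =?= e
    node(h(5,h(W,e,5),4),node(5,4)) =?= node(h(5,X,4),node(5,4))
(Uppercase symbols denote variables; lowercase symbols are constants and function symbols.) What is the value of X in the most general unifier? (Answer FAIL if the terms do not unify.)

Bind W := e; substituting into the remaining equation gives: node(h(5,h(e,e,5),4),node(5,4)) =?= node(h(5,X,4),node(5,4)).
Decompose node/2: h(5,h(e,e,5),4) =?= h(5,X,4),  node(5,4) =?= node(5,4).
Decompose h/3: 5 =?= 5,  h(e,e,5) =?= X,  4 =?= 4.
Delete trivial equation 5 =?= 5.
Bind X := h(e,e,5); no other remaining equation mentions X.
Delete trivial equation 4 =?= 4.
Delete trivial equation node(5,4) =?= node(5,4).
MGU = { W -> e, X -> h(e,e,5) }, so X -> h(e,e,5).

h(e,e,5)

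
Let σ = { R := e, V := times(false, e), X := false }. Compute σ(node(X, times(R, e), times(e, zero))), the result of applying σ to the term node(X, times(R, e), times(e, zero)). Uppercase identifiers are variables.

Replace each occurrence of R with e.
Replace each occurrence of X with false.
Result: node(false, times(e, e), times(e, zero)).

node(false, times(e, e), times(e, zero))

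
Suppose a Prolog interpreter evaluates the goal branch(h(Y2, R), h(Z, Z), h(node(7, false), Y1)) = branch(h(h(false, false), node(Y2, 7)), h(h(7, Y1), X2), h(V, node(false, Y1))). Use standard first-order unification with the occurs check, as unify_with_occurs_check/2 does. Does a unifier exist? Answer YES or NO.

Decompose branch/3: h(Y2, R) = h(h(false, false), node(Y2, 7)),  h(Z, Z) = h(h(7, Y1), X2),  h(node(7, false), Y1) = h(V, node(false, Y1)).
Decompose h/2: Y2 = h(false, false),  R = node(Y2, 7).
Bind Y2 := h(false, false); substituting into the one remaining equation that mentions Y2 gives: R = node(h(false, false), 7).
Bind R := node(h(false, false), 7); no other remaining equation mentions R.
Decompose h/2: Z = h(7, Y1),  Z = X2.
Bind Z := h(7, Y1); substituting into the one remaining equation that mentions Z gives: h(7, Y1) = X2.
Bind X2 := h(7, Y1); no other remaining equation mentions X2.
Decompose h/2: node(7, false) = V,  Y1 = node(false, Y1).
Bind V := node(7, false); no other remaining equation mentions V.
Occurs check fails: Y1 occurs in node(false, Y1); the equation Y1 = node(false, Y1) has no finite solution.

NO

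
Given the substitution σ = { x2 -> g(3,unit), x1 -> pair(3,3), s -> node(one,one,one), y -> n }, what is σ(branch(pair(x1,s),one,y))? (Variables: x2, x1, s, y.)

Replace each occurrence of x1 with pair(3,3).
Replace each occurrence of s with node(one,one,one).
Replace each occurrence of y with n.
Result: branch(pair(pair(3,3),node(one,one,one)),one,n).

branch(pair(pair(3,3),node(one,one,one)),one,n)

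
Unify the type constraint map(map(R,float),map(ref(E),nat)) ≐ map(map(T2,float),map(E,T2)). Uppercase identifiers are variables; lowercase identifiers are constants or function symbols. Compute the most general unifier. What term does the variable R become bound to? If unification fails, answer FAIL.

FAIL

Decompose map/2: map(R,float) ≐ map(T2,float),  map(ref(E),nat) ≐ map(E,T2).
Decompose map/2: R ≐ T2,  float ≐ float.
Bind R := T2; no other remaining equation mentions R.
Delete trivial equation float ≐ float.
Decompose map/2: ref(E) ≐ E,  nat ≐ T2.
Occurs check fails: E occurs in ref(E); the equation E ≐ ref(E) has no finite solution.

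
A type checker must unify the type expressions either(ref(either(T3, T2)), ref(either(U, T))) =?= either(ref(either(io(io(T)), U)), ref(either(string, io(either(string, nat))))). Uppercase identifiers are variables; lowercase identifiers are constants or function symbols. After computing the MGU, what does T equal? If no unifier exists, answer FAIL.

Decompose either/2: ref(either(T3, T2)) =?= ref(either(io(io(T)), U)),  ref(either(U, T)) =?= ref(either(string, io(either(string, nat)))).
Decompose ref/1: either(T3, T2) =?= either(io(io(T)), U).
Decompose either/2: T3 =?= io(io(T)),  T2 =?= U.
Bind T3 := io(io(T)); no other remaining equation mentions T3.
Bind T2 := U; no other remaining equation mentions T2.
Decompose ref/1: either(U, T) =?= either(string, io(either(string, nat))).
Decompose either/2: U =?= string,  T =?= io(either(string, nat)).
Bind U := string; no other remaining equation mentions U. Substituting into the earlier binding gives T2 := string.
Bind T := io(either(string, nat)). Substituting into the earlier binding gives T3 := io(io(io(either(string, nat)))).
MGU = { T3 ↦ io(io(io(either(string, nat)))), T2 ↦ string, U ↦ string, T ↦ io(either(string, nat)) }, so T ↦ io(either(string, nat)).

io(either(string, nat))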